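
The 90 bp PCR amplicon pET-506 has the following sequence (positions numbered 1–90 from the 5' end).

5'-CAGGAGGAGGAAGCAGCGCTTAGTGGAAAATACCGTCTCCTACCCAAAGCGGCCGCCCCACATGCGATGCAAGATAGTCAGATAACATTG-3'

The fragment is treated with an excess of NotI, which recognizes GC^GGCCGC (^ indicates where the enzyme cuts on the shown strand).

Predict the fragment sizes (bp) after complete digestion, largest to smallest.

The NotI site (GCGGCCGC) starts at position 49.
NotI cuts after base 2 of each site, so after position 50.
Linear molecule, 1 cut → 2 fragments:
  1–50 → 50 bp
  51–90 → 40 bp
Sorted largest to smallest: 50, 40 bp.

50, 40 bp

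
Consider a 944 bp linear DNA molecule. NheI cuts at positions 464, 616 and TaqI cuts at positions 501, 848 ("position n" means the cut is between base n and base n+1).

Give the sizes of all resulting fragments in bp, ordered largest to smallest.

464, 232, 115, 96, 37 bp

Combined cut positions (sorted): 464, 501, 616, 848.
Linear molecule, 4 cuts → 5 fragments:
  464 − 0 = 464 bp
  501 − 464 = 37 bp
  616 − 501 = 115 bp
  848 − 616 = 232 bp
  944 − 848 = 96 bp
Sorted largest to smallest: 464, 232, 115, 96, 37 bp.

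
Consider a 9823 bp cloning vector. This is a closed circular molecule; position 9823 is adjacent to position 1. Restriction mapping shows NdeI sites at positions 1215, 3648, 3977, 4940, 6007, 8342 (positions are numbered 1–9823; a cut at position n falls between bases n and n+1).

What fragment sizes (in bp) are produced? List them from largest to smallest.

Circular molecule, 6 cuts → 6 fragments:
  3648 − 1215 = 2433 bp
  3977 − 3648 = 329 bp
  4940 − 3977 = 963 bp
  6007 − 4940 = 1067 bp
  8342 − 6007 = 2335 bp
  wrap: 9823 − 8342 + 1215 = 2696 bp
Sorted largest to smallest: 2696, 2433, 2335, 1067, 963, 329 bp.

2696, 2433, 2335, 1067, 963, 329 bp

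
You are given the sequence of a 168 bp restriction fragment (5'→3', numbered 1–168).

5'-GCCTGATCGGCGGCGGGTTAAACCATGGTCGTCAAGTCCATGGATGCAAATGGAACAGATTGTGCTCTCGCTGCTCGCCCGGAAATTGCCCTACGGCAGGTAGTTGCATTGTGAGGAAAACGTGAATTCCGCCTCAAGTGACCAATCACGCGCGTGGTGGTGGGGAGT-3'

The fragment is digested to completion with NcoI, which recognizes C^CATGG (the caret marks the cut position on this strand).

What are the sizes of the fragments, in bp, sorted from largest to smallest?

130, 23, 15 bp

NcoI sites (CCATGG) start at positions 23, 38.
NcoI cuts after the first base of each site, so after positions 23, 38.
Linear molecule, 2 cuts → 3 fragments:
  1–23 → 23 bp
  24–38 → 15 bp
  39–168 → 130 bp
Sorted largest to smallest: 130, 23, 15 bp.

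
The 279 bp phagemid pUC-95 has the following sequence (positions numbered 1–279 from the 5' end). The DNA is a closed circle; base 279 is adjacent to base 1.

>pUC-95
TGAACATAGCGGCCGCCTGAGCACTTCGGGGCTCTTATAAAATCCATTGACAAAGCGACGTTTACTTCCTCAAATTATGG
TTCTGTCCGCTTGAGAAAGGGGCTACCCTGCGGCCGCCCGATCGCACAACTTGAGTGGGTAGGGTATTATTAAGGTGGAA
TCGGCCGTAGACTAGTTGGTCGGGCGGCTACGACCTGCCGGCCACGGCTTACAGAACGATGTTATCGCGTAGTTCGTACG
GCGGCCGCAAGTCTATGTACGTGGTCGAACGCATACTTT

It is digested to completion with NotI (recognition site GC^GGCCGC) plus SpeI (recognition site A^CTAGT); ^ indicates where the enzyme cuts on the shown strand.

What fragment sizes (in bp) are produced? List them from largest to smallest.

101, 71, 60, 47 bp

NotI sites (GCGGCCGC) start at positions 9, 110, 241.
NotI cuts after base 2 of each site, so after positions 10, 111, 242.
The SpeI site (ACTAGT) starts at position 171.
SpeI cuts after the first base of each site, so after position 171.
Combined cut positions: 10, 111, 171, 242.
Circular molecule, 4 cuts → 4 fragments:
  11–111 → 101 bp
  112–171 → 60 bp
  172–242 → 71 bp
  243–279 then 1–10 → 37 + 10 = 47 bp
Sorted largest to smallest: 101, 71, 60, 47 bp.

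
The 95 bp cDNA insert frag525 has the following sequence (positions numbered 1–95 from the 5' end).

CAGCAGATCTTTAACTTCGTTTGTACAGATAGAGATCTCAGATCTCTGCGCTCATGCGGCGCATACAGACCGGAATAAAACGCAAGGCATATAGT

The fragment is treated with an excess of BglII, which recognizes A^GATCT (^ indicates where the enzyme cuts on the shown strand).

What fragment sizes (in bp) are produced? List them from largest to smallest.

55, 28, 7, 5 bp

BglII sites (AGATCT) start at positions 5, 33, 40.
BglII cuts after the first base of each site, so after positions 5, 33, 40.
Linear molecule, 3 cuts → 4 fragments:
  1–5 → 5 bp
  6–33 → 28 bp
  34–40 → 7 bp
  41–95 → 55 bp
Sorted largest to smallest: 55, 28, 7, 5 bp.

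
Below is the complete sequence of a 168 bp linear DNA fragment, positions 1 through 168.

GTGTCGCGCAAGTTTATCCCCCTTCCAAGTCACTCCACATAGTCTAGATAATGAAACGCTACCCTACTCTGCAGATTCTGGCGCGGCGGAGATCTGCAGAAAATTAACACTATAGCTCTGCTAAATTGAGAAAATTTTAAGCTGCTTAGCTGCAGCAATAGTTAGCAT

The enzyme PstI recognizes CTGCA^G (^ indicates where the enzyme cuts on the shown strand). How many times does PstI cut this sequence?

CTGCAG occurs starting at positions 69, 94, 150.
PstI cuts at 3 sites.

3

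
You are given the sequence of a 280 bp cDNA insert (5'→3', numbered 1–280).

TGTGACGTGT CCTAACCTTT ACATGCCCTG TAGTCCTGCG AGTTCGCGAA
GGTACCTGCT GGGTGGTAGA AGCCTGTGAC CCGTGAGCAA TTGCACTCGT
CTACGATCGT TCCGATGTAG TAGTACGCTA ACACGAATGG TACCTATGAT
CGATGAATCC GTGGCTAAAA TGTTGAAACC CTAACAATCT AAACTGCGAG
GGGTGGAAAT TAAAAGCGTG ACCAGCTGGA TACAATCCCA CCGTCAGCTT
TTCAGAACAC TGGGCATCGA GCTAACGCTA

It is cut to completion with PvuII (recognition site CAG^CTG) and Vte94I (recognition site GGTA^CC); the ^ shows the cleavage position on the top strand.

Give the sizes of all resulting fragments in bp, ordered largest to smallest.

The PvuII site (CAGCTG) starts at position 223.
PvuII cuts after base 3 of each site, so after position 225.
Vte94I sites (GGTACC) start at positions 51, 139.
Vte94I cuts after base 4 of each site, so after positions 54, 142.
Combined cut positions: 54, 142, 225.
Linear molecule, 3 cuts → 4 fragments:
  1–54 → 54 bp
  55–142 → 88 bp
  143–225 → 83 bp
  226–280 → 55 bp
Sorted largest to smallest: 88, 83, 55, 54 bp.

88, 83, 55, 54 bp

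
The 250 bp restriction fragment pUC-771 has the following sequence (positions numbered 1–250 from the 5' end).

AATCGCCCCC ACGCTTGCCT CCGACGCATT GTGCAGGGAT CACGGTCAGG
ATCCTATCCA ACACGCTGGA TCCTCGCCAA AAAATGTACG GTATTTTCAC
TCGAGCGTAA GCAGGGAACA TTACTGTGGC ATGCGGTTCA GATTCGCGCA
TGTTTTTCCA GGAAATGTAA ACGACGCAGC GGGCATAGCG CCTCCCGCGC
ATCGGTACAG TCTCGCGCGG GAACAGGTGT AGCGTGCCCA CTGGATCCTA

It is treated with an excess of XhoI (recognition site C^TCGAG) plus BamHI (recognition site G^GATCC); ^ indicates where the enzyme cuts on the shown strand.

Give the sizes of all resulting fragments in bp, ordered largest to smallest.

143, 49, 32, 19, 7 bp

The XhoI site (CTCGAG) starts at position 100.
XhoI cuts after the first base of each site, so after position 100.
BamHI sites (GGATCC) start at positions 49, 68, 243.
BamHI cuts after the first base of each site, so after positions 49, 68, 243.
Combined cut positions: 49, 68, 100, 243.
Linear molecule, 4 cuts → 5 fragments:
  1–49 → 49 bp
  50–68 → 19 bp
  69–100 → 32 bp
  101–243 → 143 bp
  244–250 → 7 bp
Sorted largest to smallest: 143, 49, 32, 19, 7 bp.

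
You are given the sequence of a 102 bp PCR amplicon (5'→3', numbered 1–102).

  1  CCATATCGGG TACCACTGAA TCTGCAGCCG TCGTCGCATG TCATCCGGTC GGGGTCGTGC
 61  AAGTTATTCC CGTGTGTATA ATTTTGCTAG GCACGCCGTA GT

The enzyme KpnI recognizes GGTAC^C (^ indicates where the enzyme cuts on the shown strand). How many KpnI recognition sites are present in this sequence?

GGTACC occurs starting at position 9.
KpnI cuts at 1 site.

1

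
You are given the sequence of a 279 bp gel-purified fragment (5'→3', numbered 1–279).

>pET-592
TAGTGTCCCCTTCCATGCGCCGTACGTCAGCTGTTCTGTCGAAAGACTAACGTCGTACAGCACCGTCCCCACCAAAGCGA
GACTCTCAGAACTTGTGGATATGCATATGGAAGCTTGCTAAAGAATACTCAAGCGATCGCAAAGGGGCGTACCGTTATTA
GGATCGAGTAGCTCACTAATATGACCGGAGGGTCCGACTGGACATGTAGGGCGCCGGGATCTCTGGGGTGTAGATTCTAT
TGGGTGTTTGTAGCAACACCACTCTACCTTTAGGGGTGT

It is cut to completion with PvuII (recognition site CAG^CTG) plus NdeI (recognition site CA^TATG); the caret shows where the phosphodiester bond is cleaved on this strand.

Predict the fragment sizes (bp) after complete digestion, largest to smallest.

The PvuII site (CAGCTG) starts at position 28.
PvuII cuts after base 3 of each site, so after position 30.
The NdeI site (CATATG) starts at position 104.
NdeI cuts after base 2 of each site, so after position 105.
Combined cut positions: 30, 105.
Linear molecule, 2 cuts → 3 fragments:
  1–30 → 30 bp
  31–105 → 75 bp
  106–279 → 174 bp
Sorted largest to smallest: 174, 75, 30 bp.

174, 75, 30 bp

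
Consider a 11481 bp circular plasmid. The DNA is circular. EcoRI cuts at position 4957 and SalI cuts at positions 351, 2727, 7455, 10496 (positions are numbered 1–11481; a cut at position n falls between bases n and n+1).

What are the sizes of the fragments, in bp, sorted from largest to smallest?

3041, 2498, 2376, 2230, 1336 bp

Combined cut positions (sorted): 351, 2727, 4957, 7455, 10496.
Circular molecule, 5 cuts → 5 fragments:
  2727 − 351 = 2376 bp
  4957 − 2727 = 2230 bp
  7455 − 4957 = 2498 bp
  10496 − 7455 = 3041 bp
  wrap: 11481 − 10496 + 351 = 1336 bp
Sorted largest to smallest: 3041, 2498, 2376, 2230, 1336 bp.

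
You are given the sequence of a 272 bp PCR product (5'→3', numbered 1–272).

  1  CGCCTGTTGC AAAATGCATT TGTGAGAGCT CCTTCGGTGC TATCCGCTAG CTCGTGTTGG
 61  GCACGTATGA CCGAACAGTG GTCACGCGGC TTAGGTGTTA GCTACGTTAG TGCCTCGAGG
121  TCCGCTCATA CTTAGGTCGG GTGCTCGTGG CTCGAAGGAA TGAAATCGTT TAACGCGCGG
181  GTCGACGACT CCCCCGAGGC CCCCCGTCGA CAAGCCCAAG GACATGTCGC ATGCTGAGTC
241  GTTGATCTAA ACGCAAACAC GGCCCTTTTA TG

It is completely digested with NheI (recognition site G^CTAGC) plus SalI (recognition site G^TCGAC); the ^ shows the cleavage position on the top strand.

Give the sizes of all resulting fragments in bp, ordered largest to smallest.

135, 66, 46, 25 bp

The NheI site (GCTAGC) starts at position 46.
NheI cuts after the first base of each site, so after position 46.
SalI sites (GTCGAC) start at positions 181, 206.
SalI cuts after the first base of each site, so after positions 181, 206.
Combined cut positions: 46, 181, 206.
Linear molecule, 3 cuts → 4 fragments:
  1–46 → 46 bp
  47–181 → 135 bp
  182–206 → 25 bp
  207–272 → 66 bp
Sorted largest to smallest: 135, 66, 46, 25 bp.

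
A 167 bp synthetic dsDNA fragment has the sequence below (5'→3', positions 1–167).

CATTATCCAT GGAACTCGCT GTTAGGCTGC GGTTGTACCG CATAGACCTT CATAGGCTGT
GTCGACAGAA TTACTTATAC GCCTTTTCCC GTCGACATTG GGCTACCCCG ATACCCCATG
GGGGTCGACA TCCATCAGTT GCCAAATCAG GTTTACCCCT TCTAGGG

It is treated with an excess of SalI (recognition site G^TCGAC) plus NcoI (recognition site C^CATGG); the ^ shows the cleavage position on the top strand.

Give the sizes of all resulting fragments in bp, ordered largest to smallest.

54, 43, 30, 25, 8, 7 bp

SalI sites (GTCGAC) start at positions 61, 91, 124.
SalI cuts after the first base of each site, so after positions 61, 91, 124.
NcoI sites (CCATGG) start at positions 7, 116.
NcoI cuts after the first base of each site, so after positions 7, 116.
Combined cut positions: 7, 61, 91, 116, 124.
Linear molecule, 5 cuts → 6 fragments:
  1–7 → 7 bp
  8–61 → 54 bp
  62–91 → 30 bp
  92–116 → 25 bp
  117–124 → 8 bp
  125–167 → 43 bp
Sorted largest to smallest: 54, 43, 30, 25, 8, 7 bp.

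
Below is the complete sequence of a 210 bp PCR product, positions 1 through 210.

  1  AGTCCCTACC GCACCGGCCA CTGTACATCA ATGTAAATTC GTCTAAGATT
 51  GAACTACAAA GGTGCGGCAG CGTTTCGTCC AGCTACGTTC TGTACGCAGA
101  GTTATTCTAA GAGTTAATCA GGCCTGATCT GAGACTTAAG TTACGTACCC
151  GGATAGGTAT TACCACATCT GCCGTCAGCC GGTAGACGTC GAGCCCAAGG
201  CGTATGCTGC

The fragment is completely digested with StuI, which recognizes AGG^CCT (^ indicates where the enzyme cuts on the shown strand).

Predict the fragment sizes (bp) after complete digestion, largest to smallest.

The StuI site (AGGCCT) starts at position 120.
StuI cuts after base 3 of each site, so after position 122.
Linear molecule, 1 cut → 2 fragments:
  1–122 → 122 bp
  123–210 → 88 bp
Sorted largest to smallest: 122, 88 bp.

122, 88 bp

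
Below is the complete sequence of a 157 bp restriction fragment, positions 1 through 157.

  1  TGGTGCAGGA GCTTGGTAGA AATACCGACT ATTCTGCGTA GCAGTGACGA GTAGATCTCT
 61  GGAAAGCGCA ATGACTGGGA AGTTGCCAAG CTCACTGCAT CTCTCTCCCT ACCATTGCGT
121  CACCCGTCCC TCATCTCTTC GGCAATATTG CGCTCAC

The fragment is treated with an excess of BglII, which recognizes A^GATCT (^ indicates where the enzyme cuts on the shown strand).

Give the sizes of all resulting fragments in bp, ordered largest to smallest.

The BglII site (AGATCT) starts at position 53.
BglII cuts after the first base of each site, so after position 53.
Linear molecule, 1 cut → 2 fragments:
  1–53 → 53 bp
  54–157 → 104 bp
Sorted largest to smallest: 104, 53 bp.

104, 53 bp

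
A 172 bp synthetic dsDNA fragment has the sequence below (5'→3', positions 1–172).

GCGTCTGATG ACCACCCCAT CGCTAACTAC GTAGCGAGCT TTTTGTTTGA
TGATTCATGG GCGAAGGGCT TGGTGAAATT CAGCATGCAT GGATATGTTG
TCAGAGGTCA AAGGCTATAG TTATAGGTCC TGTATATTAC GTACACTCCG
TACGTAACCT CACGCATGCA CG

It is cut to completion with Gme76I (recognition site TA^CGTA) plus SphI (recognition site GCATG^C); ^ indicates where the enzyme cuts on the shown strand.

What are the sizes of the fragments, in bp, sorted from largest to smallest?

58, 52, 29, 16, 13, 4 bp

Gme76I sites (TACGTA) start at positions 28, 138, 151.
Gme76I cuts after base 2 of each site, so after positions 29, 139, 152.
SphI sites (GCATGC) start at positions 83, 164.
SphI cuts after base 5 of each site (before the last base), so after positions 87, 168.
Combined cut positions: 29, 87, 139, 152, 168.
Linear molecule, 5 cuts → 6 fragments:
  1–29 → 29 bp
  30–87 → 58 bp
  88–139 → 52 bp
  140–152 → 13 bp
  153–168 → 16 bp
  169–172 → 4 bp
Sorted largest to smallest: 58, 52, 29, 16, 13, 4 bp.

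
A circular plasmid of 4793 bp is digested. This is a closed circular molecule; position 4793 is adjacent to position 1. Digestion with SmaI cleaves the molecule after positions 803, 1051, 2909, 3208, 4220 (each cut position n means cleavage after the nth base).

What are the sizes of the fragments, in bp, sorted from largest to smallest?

Circular molecule, 5 cuts → 5 fragments:
  1051 − 803 = 248 bp
  2909 − 1051 = 1858 bp
  3208 − 2909 = 299 bp
  4220 − 3208 = 1012 bp
  wrap: 4793 − 4220 + 803 = 1376 bp
Sorted largest to smallest: 1858, 1376, 1012, 299, 248 bp.

1858, 1376, 1012, 299, 248 bp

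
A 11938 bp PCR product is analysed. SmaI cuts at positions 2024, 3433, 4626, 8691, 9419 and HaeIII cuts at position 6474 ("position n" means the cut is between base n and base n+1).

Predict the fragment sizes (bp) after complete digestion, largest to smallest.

Combined cut positions (sorted): 2024, 3433, 4626, 6474, 8691, 9419.
Linear molecule, 6 cuts → 7 fragments:
  2024 − 0 = 2024 bp
  3433 − 2024 = 1409 bp
  4626 − 3433 = 1193 bp
  6474 − 4626 = 1848 bp
  8691 − 6474 = 2217 bp
  9419 − 8691 = 728 bp
  11938 − 9419 = 2519 bp
Sorted largest to smallest: 2519, 2217, 2024, 1848, 1409, 1193, 728 bp.

2519, 2217, 2024, 1848, 1409, 1193, 728 bp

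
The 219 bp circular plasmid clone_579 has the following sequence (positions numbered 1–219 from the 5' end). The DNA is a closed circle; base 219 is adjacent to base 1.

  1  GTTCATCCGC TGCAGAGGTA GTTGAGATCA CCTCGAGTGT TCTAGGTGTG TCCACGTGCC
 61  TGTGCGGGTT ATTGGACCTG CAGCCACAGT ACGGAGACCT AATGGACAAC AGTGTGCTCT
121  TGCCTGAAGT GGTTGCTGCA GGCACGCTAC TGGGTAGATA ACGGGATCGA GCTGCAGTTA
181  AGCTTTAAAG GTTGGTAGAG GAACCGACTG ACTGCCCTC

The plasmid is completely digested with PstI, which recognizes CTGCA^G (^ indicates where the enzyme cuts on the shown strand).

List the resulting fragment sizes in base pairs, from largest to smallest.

68, 58, 57, 36 bp

PstI sites (CTGCAG) start at positions 10, 78, 136, 172.
PstI cuts after base 5 of each site (before the last base), so after positions 14, 82, 140, 176.
Circular molecule, 4 cuts → 4 fragments:
  15–82 → 68 bp
  83–140 → 58 bp
  141–176 → 36 bp
  177–219 then 1–14 → 43 + 14 = 57 bp
Sorted largest to smallest: 68, 58, 57, 36 bp.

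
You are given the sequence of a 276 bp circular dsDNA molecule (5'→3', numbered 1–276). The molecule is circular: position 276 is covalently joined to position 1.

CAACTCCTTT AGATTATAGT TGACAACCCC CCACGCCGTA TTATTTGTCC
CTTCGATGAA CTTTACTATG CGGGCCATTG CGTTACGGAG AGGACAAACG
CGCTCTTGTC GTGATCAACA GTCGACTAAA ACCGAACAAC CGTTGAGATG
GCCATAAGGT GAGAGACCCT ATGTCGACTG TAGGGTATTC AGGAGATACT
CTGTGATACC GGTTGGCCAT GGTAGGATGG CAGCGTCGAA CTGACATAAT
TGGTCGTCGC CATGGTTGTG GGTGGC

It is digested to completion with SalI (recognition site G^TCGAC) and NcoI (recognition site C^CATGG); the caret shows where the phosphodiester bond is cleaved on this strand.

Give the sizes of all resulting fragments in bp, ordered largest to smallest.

137, 52, 44, 43 bp

SalI sites (GTCGAC) start at positions 121, 173.
SalI cuts after the first base of each site, so after positions 121, 173.
NcoI sites (CCATGG) start at positions 217, 260.
NcoI cuts after the first base of each site, so after positions 217, 260.
Combined cut positions: 121, 173, 217, 260.
Circular molecule, 4 cuts → 4 fragments:
  122–173 → 52 bp
  174–217 → 44 bp
  218–260 → 43 bp
  261–276 then 1–121 → 16 + 121 = 137 bp
Sorted largest to smallest: 137, 52, 44, 43 bp.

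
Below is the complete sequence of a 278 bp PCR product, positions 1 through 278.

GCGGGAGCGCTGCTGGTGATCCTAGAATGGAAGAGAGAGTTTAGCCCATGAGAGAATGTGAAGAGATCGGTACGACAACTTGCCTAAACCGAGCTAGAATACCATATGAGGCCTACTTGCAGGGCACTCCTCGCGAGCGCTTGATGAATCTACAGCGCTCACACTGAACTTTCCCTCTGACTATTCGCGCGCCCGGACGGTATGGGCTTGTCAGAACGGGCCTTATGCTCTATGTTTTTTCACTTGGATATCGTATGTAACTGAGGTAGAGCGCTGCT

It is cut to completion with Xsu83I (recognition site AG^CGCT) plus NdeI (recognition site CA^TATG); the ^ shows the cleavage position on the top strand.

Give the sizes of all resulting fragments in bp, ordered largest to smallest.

Xsu83I sites (AGCGCT) start at positions 6, 136, 154, 270.
Xsu83I cuts after base 2 of each site, so after positions 7, 137, 155, 271.
The NdeI site (CATATG) starts at position 103.
NdeI cuts after base 2 of each site, so after position 104.
Combined cut positions: 7, 104, 137, 155, 271.
Linear molecule, 5 cuts → 6 fragments:
  1–7 → 7 bp
  8–104 → 97 bp
  105–137 → 33 bp
  138–155 → 18 bp
  156–271 → 116 bp
  272–278 → 7 bp
Sorted largest to smallest: 116, 97, 33, 18, 7, 7 bp.

116, 97, 33, 18, 7, 7 bp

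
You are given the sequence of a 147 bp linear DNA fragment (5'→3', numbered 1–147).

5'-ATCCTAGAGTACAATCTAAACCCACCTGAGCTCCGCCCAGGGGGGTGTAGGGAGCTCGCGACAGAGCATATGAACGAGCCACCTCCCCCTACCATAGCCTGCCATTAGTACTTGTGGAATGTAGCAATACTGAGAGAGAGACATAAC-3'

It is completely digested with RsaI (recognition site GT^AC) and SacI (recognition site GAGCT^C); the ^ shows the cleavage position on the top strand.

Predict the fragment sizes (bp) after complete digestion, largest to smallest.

53, 38, 24, 22, 10 bp

RsaI sites (GTAC) start at positions 9, 108.
RsaI cuts after base 2 of each site, so after positions 10, 109.
SacI sites (GAGCTC) start at positions 28, 52.
SacI cuts after base 5 of each site (before the last base), so after positions 32, 56.
Combined cut positions: 10, 32, 56, 109.
Linear molecule, 4 cuts → 5 fragments:
  1–10 → 10 bp
  11–32 → 22 bp
  33–56 → 24 bp
  57–109 → 53 bp
  110–147 → 38 bp
Sorted largest to smallest: 53, 38, 24, 22, 10 bp.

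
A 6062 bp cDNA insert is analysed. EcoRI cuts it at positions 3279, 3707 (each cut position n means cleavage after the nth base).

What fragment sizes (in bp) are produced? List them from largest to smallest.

Linear molecule, 2 cuts → 3 fragments:
  3279 − 0 = 3279 bp
  3707 − 3279 = 428 bp
  6062 − 3707 = 2355 bp
Sorted largest to smallest: 3279, 2355, 428 bp.

3279, 2355, 428 bp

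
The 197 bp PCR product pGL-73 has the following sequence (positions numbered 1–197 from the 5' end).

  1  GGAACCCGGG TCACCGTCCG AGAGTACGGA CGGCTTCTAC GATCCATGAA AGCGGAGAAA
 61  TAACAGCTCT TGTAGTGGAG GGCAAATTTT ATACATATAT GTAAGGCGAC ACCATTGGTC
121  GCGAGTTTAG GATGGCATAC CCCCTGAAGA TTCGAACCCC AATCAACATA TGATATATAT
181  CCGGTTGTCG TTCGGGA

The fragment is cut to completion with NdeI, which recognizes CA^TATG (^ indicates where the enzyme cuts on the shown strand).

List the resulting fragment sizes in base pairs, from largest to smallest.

The NdeI site (CATATG) starts at position 167.
NdeI cuts after base 2 of each site, so after position 168.
Linear molecule, 1 cut → 2 fragments:
  1–168 → 168 bp
  169–197 → 29 bp
Sorted largest to smallest: 168, 29 bp.

168, 29 bp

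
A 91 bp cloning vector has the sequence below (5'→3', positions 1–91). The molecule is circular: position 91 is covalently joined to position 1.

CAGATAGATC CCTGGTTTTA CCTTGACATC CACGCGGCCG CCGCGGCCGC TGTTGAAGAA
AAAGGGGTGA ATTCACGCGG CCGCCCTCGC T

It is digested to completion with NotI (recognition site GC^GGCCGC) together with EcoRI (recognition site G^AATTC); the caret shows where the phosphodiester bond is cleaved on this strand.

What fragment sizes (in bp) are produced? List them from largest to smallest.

48, 25, 9, 9 bp

NotI sites (GCGGCCGC) start at positions 34, 43, 77.
NotI cuts after base 2 of each site, so after positions 35, 44, 78.
The EcoRI site (GAATTC) starts at position 69.
EcoRI cuts after the first base of each site, so after position 69.
Combined cut positions: 35, 44, 69, 78.
Circular molecule, 4 cuts → 4 fragments:
  36–44 → 9 bp
  45–69 → 25 bp
  70–78 → 9 bp
  79–91 then 1–35 → 13 + 35 = 48 bp
Sorted largest to smallest: 48, 25, 9, 9 bp.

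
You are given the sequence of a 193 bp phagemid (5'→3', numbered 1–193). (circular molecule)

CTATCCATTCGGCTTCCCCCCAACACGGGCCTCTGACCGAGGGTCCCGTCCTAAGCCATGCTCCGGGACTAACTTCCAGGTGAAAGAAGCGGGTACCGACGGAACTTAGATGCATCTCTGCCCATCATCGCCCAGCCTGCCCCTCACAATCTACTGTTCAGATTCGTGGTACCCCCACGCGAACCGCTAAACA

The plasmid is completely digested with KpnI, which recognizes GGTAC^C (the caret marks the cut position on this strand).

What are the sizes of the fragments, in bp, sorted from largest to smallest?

117, 76 bp

KpnI sites (GGTACC) start at positions 92, 168.
KpnI cuts after base 5 of each site (before the last base), so after positions 96, 172.
Circular molecule, 2 cuts → 2 fragments:
  97–172 → 76 bp
  173–193 then 1–96 → 21 + 96 = 117 bp
Sorted largest to smallest: 117, 76 bp.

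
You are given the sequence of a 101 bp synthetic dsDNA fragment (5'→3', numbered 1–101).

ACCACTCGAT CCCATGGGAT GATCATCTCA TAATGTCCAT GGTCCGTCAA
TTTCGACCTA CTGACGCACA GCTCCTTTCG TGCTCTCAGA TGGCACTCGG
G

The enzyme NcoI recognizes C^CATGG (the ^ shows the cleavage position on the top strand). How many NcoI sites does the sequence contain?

2

CCATGG occurs starting at positions 12, 37.
NcoI cuts at 2 sites.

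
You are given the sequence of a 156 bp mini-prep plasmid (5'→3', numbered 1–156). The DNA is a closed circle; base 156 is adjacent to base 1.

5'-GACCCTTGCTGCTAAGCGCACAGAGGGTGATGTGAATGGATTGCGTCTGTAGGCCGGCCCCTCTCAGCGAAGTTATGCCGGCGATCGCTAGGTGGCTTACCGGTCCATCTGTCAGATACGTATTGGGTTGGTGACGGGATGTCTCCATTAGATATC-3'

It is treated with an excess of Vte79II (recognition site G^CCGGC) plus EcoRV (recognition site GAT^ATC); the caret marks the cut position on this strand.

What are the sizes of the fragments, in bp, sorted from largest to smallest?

Vte79II sites (GCCGGC) start at positions 53, 77.
Vte79II cuts after the first base of each site, so after positions 53, 77.
The EcoRV site (GATATC) starts at position 151.
EcoRV cuts after base 3 of each site, so after position 153.
Combined cut positions: 53, 77, 153.
Circular molecule, 3 cuts → 3 fragments:
  54–77 → 24 bp
  78–153 → 76 bp
  154–156 then 1–53 → 3 + 53 = 56 bp
Sorted largest to smallest: 76, 56, 24 bp.

76, 56, 24 bp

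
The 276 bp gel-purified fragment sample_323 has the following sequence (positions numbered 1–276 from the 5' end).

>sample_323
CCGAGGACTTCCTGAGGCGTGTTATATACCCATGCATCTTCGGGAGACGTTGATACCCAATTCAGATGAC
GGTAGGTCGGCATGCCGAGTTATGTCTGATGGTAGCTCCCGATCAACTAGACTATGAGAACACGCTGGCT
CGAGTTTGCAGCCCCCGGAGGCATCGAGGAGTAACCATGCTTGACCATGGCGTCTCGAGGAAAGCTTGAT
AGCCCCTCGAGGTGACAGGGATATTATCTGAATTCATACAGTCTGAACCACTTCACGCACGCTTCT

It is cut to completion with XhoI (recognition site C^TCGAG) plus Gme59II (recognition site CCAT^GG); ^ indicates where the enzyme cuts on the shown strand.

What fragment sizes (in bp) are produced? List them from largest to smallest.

139, 60, 49, 22, 6 bp

XhoI sites (CTCGAG) start at positions 139, 194, 216.
XhoI cuts after the first base of each site, so after positions 139, 194, 216.
The Gme59II site (CCATGG) starts at position 185.
Gme59II cuts after base 4 of each site, so after position 188.
Combined cut positions: 139, 188, 194, 216.
Linear molecule, 4 cuts → 5 fragments:
  1–139 → 139 bp
  140–188 → 49 bp
  189–194 → 6 bp
  195–216 → 22 bp
  217–276 → 60 bp
Sorted largest to smallest: 139, 60, 49, 22, 6 bp.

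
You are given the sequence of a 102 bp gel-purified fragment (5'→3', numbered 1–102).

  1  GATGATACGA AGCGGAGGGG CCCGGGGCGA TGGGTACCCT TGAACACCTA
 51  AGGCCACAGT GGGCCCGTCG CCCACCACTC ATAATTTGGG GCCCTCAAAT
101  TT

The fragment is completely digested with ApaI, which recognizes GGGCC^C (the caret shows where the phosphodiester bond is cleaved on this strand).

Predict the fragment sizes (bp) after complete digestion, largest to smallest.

ApaI sites (GGGCCC) start at positions 18, 61, 89.
ApaI cuts after base 5 of each site (before the last base), so after positions 22, 65, 93.
Linear molecule, 3 cuts → 4 fragments:
  1–22 → 22 bp
  23–65 → 43 bp
  66–93 → 28 bp
  94–102 → 9 bp
Sorted largest to smallest: 43, 28, 22, 9 bp.

43, 28, 22, 9 bp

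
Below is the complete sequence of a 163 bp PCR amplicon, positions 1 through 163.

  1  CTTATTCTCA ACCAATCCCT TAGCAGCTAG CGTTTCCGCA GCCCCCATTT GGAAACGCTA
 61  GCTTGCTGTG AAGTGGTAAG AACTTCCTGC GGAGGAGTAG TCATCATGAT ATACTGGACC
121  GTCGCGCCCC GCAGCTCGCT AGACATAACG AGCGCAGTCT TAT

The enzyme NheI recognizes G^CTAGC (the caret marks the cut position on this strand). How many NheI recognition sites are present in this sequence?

GCTAGC occurs starting at positions 26, 57.
NheI cuts at 2 sites.

2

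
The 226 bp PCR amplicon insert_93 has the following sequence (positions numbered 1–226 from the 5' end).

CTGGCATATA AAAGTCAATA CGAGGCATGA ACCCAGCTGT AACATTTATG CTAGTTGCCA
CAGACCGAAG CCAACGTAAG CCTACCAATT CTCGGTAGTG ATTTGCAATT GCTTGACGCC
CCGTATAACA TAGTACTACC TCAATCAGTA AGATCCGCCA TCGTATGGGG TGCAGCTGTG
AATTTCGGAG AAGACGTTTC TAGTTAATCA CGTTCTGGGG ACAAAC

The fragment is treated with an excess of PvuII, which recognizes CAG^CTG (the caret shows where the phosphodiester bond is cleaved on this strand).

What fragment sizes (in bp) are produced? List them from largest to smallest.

PvuII sites (CAGCTG) start at positions 34, 173.
PvuII cuts after base 3 of each site, so after positions 36, 175.
Linear molecule, 2 cuts → 3 fragments:
  1–36 → 36 bp
  37–175 → 139 bp
  176–226 → 51 bp
Sorted largest to smallest: 139, 51, 36 bp.

139, 51, 36 bp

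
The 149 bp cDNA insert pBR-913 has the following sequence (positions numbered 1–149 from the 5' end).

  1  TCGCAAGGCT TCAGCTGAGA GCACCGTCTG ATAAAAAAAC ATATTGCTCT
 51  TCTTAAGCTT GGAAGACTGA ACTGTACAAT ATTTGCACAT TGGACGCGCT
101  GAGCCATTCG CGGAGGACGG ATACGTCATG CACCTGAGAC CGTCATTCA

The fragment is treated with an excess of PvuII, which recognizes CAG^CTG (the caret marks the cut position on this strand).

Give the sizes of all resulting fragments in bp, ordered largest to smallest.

135, 14 bp

The PvuII site (CAGCTG) starts at position 12.
PvuII cuts after base 3 of each site, so after position 14.
Linear molecule, 1 cut → 2 fragments:
  1–14 → 14 bp
  15–149 → 135 bp
Sorted largest to smallest: 135, 14 bp.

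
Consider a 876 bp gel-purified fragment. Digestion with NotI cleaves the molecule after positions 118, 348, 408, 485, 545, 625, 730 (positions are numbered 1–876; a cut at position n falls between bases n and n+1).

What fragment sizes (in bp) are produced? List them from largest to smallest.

Linear molecule, 7 cuts → 8 fragments:
  118 − 0 = 118 bp
  348 − 118 = 230 bp
  408 − 348 = 60 bp
  485 − 408 = 77 bp
  545 − 485 = 60 bp
  625 − 545 = 80 bp
  730 − 625 = 105 bp
  876 − 730 = 146 bp
Sorted largest to smallest: 230, 146, 118, 105, 80, 77, 60, 60 bp.

230, 146, 118, 105, 80, 77, 60, 60 bp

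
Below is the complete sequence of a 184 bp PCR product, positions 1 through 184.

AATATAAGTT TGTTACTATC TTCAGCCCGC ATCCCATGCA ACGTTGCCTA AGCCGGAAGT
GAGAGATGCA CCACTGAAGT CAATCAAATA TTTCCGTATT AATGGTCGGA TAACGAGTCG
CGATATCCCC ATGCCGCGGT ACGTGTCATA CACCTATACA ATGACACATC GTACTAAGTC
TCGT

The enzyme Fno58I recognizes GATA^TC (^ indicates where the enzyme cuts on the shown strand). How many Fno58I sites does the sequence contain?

1

GATATC occurs starting at position 122.
Fno58I cuts at 1 site.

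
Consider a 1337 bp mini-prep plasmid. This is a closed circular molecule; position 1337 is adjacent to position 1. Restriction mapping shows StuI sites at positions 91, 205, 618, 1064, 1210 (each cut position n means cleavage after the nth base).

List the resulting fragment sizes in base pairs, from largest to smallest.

446, 413, 218, 146, 114 bp

Circular molecule, 5 cuts → 5 fragments:
  205 − 91 = 114 bp
  618 − 205 = 413 bp
  1064 − 618 = 446 bp
  1210 − 1064 = 146 bp
  wrap: 1337 − 1210 + 91 = 218 bp
Sorted largest to smallest: 446, 413, 218, 146, 114 bp.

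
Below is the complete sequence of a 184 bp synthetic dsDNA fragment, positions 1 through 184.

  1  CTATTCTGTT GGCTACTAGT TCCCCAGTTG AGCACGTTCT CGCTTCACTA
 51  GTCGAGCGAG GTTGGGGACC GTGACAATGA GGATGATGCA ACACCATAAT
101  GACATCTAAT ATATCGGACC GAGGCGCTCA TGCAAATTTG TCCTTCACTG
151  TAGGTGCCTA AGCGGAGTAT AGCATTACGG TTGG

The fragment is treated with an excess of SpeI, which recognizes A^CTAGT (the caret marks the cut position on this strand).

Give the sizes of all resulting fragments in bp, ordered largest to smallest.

SpeI sites (ACTAGT) start at positions 15, 47.
SpeI cuts after the first base of each site, so after positions 15, 47.
Linear molecule, 2 cuts → 3 fragments:
  1–15 → 15 bp
  16–47 → 32 bp
  48–184 → 137 bp
Sorted largest to smallest: 137, 32, 15 bp.

137, 32, 15 bp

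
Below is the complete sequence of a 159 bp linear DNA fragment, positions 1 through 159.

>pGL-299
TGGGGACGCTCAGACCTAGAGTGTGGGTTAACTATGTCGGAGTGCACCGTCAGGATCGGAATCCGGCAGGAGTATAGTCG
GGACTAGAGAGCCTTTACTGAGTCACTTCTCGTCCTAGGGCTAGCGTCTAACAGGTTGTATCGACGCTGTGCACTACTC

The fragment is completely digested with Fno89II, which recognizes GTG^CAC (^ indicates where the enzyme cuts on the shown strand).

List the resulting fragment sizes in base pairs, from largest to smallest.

107, 44, 8 bp

Fno89II sites (GTGCAC) start at positions 42, 149.
Fno89II cuts after base 3 of each site, so after positions 44, 151.
Linear molecule, 2 cuts → 3 fragments:
  1–44 → 44 bp
  45–151 → 107 bp
  152–159 → 8 bp
Sorted largest to smallest: 107, 44, 8 bp.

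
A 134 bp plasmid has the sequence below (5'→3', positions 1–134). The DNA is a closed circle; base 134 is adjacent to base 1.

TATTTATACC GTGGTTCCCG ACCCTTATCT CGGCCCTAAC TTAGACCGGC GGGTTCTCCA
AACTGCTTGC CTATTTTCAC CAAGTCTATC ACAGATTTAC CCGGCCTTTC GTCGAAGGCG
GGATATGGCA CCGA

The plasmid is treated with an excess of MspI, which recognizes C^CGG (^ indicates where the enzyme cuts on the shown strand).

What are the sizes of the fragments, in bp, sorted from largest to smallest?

79, 55 bp

MspI sites (CCGG) start at positions 46, 101.
MspI cuts after the first base of each site, so after positions 46, 101.
Circular molecule, 2 cuts → 2 fragments:
  47–101 → 55 bp
  102–134 then 1–46 → 33 + 46 = 79 bp
Sorted largest to smallest: 79, 55 bp.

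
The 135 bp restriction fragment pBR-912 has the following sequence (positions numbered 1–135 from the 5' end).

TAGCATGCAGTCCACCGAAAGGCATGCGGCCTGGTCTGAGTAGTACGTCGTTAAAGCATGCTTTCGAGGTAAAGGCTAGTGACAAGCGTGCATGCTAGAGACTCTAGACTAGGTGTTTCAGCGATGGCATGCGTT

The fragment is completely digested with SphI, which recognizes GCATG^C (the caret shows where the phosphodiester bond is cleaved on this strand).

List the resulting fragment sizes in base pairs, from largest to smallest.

SphI sites (GCATGC) start at positions 3, 22, 56, 90, 127.
SphI cuts after base 5 of each site (before the last base), so after positions 7, 26, 60, 94, 131.
Linear molecule, 5 cuts → 6 fragments:
  1–7 → 7 bp
  8–26 → 19 bp
  27–60 → 34 bp
  61–94 → 34 bp
  95–131 → 37 bp
  132–135 → 4 bp
Sorted largest to smallest: 37, 34, 34, 19, 7, 4 bp.

37, 34, 34, 19, 7, 4 bp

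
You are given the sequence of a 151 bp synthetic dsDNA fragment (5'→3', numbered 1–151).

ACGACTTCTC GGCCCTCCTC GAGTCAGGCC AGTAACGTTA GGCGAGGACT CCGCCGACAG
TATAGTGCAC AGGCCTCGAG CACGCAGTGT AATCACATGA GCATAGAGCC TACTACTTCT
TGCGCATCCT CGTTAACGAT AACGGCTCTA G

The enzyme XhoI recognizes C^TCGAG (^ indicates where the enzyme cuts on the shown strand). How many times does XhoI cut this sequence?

2

CTCGAG occurs starting at positions 18, 75.
XhoI cuts at 2 sites.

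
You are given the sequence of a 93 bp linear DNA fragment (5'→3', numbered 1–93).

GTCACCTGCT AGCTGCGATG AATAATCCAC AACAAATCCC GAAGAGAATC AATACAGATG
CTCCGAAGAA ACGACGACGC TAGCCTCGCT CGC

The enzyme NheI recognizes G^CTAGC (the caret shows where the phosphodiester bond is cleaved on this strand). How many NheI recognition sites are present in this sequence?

GCTAGC occurs starting at positions 8, 79.
NheI cuts at 2 sites.

2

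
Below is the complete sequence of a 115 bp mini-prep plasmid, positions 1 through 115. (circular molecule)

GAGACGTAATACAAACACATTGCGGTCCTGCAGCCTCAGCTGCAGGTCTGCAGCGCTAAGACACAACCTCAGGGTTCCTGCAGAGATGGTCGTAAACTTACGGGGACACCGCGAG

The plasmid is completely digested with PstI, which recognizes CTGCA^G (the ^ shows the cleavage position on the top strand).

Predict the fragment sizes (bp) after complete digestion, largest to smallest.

65, 30, 12, 8 bp

PstI sites (CTGCAG) start at positions 28, 40, 48, 78.
PstI cuts after base 5 of each site (before the last base), so after positions 32, 44, 52, 82.
Circular molecule, 4 cuts → 4 fragments:
  33–44 → 12 bp
  45–52 → 8 bp
  53–82 → 30 bp
  83–115 then 1–32 → 33 + 32 = 65 bp
Sorted largest to smallest: 65, 30, 12, 8 bp.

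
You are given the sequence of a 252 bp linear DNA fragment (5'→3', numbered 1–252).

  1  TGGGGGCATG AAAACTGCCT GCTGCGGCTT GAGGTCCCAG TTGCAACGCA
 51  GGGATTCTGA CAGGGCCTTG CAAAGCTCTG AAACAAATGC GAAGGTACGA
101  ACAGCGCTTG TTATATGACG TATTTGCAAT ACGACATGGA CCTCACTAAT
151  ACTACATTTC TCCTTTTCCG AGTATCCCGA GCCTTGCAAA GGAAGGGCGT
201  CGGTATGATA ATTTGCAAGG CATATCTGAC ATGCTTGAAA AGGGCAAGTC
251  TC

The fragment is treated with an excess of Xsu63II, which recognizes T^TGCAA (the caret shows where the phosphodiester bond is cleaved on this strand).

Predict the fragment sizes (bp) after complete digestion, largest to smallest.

60, 56, 41, 39, 29, 27 bp

Xsu63II sites (TTGCAA) start at positions 41, 68, 124, 184, 213.
Xsu63II cuts after the first base of each site, so after positions 41, 68, 124, 184, 213.
Linear molecule, 5 cuts → 6 fragments:
  1–41 → 41 bp
  42–68 → 27 bp
  69–124 → 56 bp
  125–184 → 60 bp
  185–213 → 29 bp
  214–252 → 39 bp
Sorted largest to smallest: 60, 56, 41, 39, 29, 27 bp.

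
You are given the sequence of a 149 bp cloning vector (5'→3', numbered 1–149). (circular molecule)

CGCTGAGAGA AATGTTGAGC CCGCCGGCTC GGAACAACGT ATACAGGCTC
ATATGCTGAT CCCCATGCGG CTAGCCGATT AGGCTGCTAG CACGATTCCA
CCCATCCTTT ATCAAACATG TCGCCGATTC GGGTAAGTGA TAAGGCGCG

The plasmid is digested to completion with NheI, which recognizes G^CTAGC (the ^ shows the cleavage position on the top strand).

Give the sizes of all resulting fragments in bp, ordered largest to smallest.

133, 16 bp

NheI sites (GCTAGC) start at positions 70, 86.
NheI cuts after the first base of each site, so after positions 70, 86.
Circular molecule, 2 cuts → 2 fragments:
  71–86 → 16 bp
  87–149 then 1–70 → 63 + 70 = 133 bp
Sorted largest to smallest: 133, 16 bp.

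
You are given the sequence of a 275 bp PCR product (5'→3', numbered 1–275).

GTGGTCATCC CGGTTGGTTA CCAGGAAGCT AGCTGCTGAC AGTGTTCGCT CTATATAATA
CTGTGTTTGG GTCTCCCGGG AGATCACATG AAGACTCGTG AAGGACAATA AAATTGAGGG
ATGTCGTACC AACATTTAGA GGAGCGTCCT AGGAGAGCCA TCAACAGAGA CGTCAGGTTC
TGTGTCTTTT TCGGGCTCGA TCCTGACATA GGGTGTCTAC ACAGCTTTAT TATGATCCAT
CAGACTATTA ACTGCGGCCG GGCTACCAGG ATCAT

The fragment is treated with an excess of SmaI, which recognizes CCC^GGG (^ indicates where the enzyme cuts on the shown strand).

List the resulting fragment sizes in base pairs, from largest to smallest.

The SmaI site (CCCGGG) starts at position 75.
SmaI cuts after base 3 of each site, so after position 77.
Linear molecule, 1 cut → 2 fragments:
  1–77 → 77 bp
  78–275 → 198 bp
Sorted largest to smallest: 198, 77 bp.

198, 77 bp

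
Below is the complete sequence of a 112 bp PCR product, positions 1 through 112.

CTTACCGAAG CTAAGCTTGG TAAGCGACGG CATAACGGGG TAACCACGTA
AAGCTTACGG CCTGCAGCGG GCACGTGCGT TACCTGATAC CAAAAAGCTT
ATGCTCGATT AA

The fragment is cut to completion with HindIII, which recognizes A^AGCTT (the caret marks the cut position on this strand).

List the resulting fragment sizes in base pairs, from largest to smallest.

HindIII sites (AAGCTT) start at positions 13, 51, 95.
HindIII cuts after the first base of each site, so after positions 13, 51, 95.
Linear molecule, 3 cuts → 4 fragments:
  1–13 → 13 bp
  14–51 → 38 bp
  52–95 → 44 bp
  96–112 → 17 bp
Sorted largest to smallest: 44, 38, 17, 13 bp.

44, 38, 17, 13 bp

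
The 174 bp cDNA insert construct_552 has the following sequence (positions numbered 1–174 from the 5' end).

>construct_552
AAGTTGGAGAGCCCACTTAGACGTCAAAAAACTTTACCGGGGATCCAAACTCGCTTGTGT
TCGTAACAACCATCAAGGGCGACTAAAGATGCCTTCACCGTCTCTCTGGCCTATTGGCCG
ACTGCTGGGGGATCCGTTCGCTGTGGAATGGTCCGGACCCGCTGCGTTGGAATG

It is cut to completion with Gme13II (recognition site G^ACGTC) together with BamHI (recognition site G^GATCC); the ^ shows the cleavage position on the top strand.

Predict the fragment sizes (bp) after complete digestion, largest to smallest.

The Gme13II site (GACGTC) starts at position 20.
Gme13II cuts after the first base of each site, so after position 20.
BamHI sites (GGATCC) start at positions 41, 130.
BamHI cuts after the first base of each site, so after positions 41, 130.
Combined cut positions: 20, 41, 130.
Linear molecule, 3 cuts → 4 fragments:
  1–20 → 20 bp
  21–41 → 21 bp
  42–130 → 89 bp
  131–174 → 44 bp
Sorted largest to smallest: 89, 44, 21, 20 bp.

89, 44, 21, 20 bp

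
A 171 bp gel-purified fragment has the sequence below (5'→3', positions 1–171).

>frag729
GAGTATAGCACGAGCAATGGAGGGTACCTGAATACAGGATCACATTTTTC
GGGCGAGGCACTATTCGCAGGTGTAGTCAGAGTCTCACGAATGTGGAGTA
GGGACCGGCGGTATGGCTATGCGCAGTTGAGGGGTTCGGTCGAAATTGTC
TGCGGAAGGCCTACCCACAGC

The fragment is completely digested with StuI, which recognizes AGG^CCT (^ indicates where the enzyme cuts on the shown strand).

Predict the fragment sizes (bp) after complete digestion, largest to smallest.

159, 12 bp

The StuI site (AGGCCT) starts at position 157.
StuI cuts after base 3 of each site, so after position 159.
Linear molecule, 1 cut → 2 fragments:
  1–159 → 159 bp
  160–171 → 12 bp
Sorted largest to smallest: 159, 12 bp.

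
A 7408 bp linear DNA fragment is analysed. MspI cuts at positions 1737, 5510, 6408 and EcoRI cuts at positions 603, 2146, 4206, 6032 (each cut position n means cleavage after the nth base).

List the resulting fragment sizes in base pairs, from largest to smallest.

Combined cut positions (sorted): 603, 1737, 2146, 4206, 5510, 6032, 6408.
Linear molecule, 7 cuts → 8 fragments:
  603 − 0 = 603 bp
  1737 − 603 = 1134 bp
  2146 − 1737 = 409 bp
  4206 − 2146 = 2060 bp
  5510 − 4206 = 1304 bp
  6032 − 5510 = 522 bp
  6408 − 6032 = 376 bp
  7408 − 6408 = 1000 bp
Sorted largest to smallest: 2060, 1304, 1134, 1000, 603, 522, 409, 376 bp.

2060, 1304, 1134, 1000, 603, 522, 409, 376 bp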